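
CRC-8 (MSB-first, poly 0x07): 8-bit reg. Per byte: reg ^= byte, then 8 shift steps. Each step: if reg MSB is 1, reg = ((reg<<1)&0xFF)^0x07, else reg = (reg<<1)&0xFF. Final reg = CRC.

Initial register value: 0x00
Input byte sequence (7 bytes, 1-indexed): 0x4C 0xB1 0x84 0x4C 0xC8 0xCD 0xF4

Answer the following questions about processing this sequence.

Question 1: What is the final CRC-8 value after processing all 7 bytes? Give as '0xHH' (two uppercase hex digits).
After byte 1 (0x4C): reg=0xE3
After byte 2 (0xB1): reg=0xB9
After byte 3 (0x84): reg=0xB3
After byte 4 (0x4C): reg=0xF3
After byte 5 (0xC8): reg=0xA1
After byte 6 (0xCD): reg=0x03
After byte 7 (0xF4): reg=0xCB

Answer: 0xCB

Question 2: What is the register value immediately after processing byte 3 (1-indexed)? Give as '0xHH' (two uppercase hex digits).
Answer: 0xB3

Derivation:
After byte 1 (0x4C): reg=0xE3
After byte 2 (0xB1): reg=0xB9
After byte 3 (0x84): reg=0xB3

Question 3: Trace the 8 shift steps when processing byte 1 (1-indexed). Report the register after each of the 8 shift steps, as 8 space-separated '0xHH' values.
Register before byte 1: 0x00
After XOR with byte 0x4C: 0x4C

Answer: 0x98 0x37 0x6E 0xDC 0xBF 0x79 0xF2 0xE3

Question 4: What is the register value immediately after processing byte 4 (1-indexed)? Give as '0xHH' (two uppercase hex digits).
Answer: 0xF3

Derivation:
After byte 1 (0x4C): reg=0xE3
After byte 2 (0xB1): reg=0xB9
After byte 3 (0x84): reg=0xB3
After byte 4 (0x4C): reg=0xF3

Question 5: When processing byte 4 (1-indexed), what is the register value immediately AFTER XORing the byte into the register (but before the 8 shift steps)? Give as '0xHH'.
Answer: 0xFF

Derivation:
Register before byte 4: 0xB3
Byte 4: 0x4C
0xB3 XOR 0x4C = 0xFF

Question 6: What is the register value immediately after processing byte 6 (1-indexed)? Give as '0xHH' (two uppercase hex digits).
After byte 1 (0x4C): reg=0xE3
After byte 2 (0xB1): reg=0xB9
After byte 3 (0x84): reg=0xB3
After byte 4 (0x4C): reg=0xF3
After byte 5 (0xC8): reg=0xA1
After byte 6 (0xCD): reg=0x03

Answer: 0x03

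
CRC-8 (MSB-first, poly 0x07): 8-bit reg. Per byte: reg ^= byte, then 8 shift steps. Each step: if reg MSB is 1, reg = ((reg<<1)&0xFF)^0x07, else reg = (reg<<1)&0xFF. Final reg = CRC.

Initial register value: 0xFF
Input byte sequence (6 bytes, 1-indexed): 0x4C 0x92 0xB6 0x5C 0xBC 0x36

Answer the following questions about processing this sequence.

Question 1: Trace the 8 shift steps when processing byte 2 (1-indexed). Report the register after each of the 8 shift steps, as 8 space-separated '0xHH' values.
Answer: 0x03 0x06 0x0C 0x18 0x30 0x60 0xC0 0x87

Derivation:
After byte 1 (0x4C): reg=0x10
Register before byte 2: 0x10
After XOR with byte 0x92: 0x82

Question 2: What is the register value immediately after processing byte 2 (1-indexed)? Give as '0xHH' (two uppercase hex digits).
Answer: 0x87

Derivation:
After byte 1 (0x4C): reg=0x10
After byte 2 (0x92): reg=0x87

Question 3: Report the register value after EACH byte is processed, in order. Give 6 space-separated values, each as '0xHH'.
0x10 0x87 0x97 0x7F 0x47 0x50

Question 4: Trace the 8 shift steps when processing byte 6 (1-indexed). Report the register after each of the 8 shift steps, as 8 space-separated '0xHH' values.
Answer: 0xE2 0xC3 0x81 0x05 0x0A 0x14 0x28 0x50

Derivation:
After byte 1 (0x4C): reg=0x10
After byte 2 (0x92): reg=0x87
After byte 3 (0xB6): reg=0x97
After byte 4 (0x5C): reg=0x7F
After byte 5 (0xBC): reg=0x47
Register before byte 6: 0x47
After XOR with byte 0x36: 0x71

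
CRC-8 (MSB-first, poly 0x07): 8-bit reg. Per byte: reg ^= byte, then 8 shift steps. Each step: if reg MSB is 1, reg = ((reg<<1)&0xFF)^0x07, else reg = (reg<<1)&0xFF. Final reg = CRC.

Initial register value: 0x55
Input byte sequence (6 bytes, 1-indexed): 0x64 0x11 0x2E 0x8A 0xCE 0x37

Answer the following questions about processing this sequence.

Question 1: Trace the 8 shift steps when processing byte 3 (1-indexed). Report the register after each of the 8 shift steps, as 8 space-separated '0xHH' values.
After byte 1 (0x64): reg=0x97
After byte 2 (0x11): reg=0x9B
Register before byte 3: 0x9B
After XOR with byte 0x2E: 0xB5

Answer: 0x6D 0xDA 0xB3 0x61 0xC2 0x83 0x01 0x02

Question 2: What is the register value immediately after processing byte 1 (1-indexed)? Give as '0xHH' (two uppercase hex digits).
Answer: 0x97

Derivation:
After byte 1 (0x64): reg=0x97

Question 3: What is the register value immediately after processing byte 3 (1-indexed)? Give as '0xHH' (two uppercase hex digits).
After byte 1 (0x64): reg=0x97
After byte 2 (0x11): reg=0x9B
After byte 3 (0x2E): reg=0x02

Answer: 0x02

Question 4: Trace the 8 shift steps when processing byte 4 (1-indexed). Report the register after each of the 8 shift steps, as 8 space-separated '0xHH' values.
Answer: 0x17 0x2E 0x5C 0xB8 0x77 0xEE 0xDB 0xB1

Derivation:
After byte 1 (0x64): reg=0x97
After byte 2 (0x11): reg=0x9B
After byte 3 (0x2E): reg=0x02
Register before byte 4: 0x02
After XOR with byte 0x8A: 0x88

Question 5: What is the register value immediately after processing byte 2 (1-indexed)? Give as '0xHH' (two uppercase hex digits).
After byte 1 (0x64): reg=0x97
After byte 2 (0x11): reg=0x9B

Answer: 0x9B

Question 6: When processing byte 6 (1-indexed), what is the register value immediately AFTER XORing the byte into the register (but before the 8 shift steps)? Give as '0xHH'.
Register before byte 6: 0x7A
Byte 6: 0x37
0x7A XOR 0x37 = 0x4D

Answer: 0x4D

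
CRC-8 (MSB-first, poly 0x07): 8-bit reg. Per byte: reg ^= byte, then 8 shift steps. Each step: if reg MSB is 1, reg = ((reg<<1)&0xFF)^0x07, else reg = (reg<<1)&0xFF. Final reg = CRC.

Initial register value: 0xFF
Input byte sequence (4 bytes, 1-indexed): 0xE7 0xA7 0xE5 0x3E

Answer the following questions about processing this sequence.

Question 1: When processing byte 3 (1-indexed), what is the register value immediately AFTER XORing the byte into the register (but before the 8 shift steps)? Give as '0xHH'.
Register before byte 3: 0x83
Byte 3: 0xE5
0x83 XOR 0xE5 = 0x66

Answer: 0x66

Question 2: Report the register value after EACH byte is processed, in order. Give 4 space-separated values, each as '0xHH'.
0x48 0x83 0x35 0x31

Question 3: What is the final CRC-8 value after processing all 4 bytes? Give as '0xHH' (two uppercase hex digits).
After byte 1 (0xE7): reg=0x48
After byte 2 (0xA7): reg=0x83
After byte 3 (0xE5): reg=0x35
After byte 4 (0x3E): reg=0x31

Answer: 0x31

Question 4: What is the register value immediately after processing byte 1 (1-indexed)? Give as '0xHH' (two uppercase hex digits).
Answer: 0x48

Derivation:
After byte 1 (0xE7): reg=0x48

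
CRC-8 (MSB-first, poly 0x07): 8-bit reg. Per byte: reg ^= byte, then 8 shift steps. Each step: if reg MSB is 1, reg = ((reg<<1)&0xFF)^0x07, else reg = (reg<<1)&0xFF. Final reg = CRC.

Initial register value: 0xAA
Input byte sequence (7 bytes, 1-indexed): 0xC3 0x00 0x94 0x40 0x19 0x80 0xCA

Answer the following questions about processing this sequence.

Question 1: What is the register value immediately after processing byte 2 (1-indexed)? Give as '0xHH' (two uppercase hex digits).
After byte 1 (0xC3): reg=0x18
After byte 2 (0x00): reg=0x48

Answer: 0x48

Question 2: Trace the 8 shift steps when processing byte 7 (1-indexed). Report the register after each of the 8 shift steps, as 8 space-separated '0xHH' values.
After byte 1 (0xC3): reg=0x18
After byte 2 (0x00): reg=0x48
After byte 3 (0x94): reg=0x1A
After byte 4 (0x40): reg=0x81
After byte 5 (0x19): reg=0xC1
After byte 6 (0x80): reg=0xC0
Register before byte 7: 0xC0
After XOR with byte 0xCA: 0x0A

Answer: 0x14 0x28 0x50 0xA0 0x47 0x8E 0x1B 0x36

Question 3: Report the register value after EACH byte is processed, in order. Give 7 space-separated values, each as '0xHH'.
0x18 0x48 0x1A 0x81 0xC1 0xC0 0x36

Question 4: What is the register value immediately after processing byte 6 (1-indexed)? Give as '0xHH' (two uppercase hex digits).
After byte 1 (0xC3): reg=0x18
After byte 2 (0x00): reg=0x48
After byte 3 (0x94): reg=0x1A
After byte 4 (0x40): reg=0x81
After byte 5 (0x19): reg=0xC1
After byte 6 (0x80): reg=0xC0

Answer: 0xC0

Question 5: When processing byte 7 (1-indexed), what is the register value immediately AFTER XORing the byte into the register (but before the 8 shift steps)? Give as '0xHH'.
Answer: 0x0A

Derivation:
Register before byte 7: 0xC0
Byte 7: 0xCA
0xC0 XOR 0xCA = 0x0A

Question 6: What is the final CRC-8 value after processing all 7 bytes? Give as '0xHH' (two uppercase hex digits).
Answer: 0x36

Derivation:
After byte 1 (0xC3): reg=0x18
After byte 2 (0x00): reg=0x48
After byte 3 (0x94): reg=0x1A
After byte 4 (0x40): reg=0x81
After byte 5 (0x19): reg=0xC1
After byte 6 (0x80): reg=0xC0
After byte 7 (0xCA): reg=0x36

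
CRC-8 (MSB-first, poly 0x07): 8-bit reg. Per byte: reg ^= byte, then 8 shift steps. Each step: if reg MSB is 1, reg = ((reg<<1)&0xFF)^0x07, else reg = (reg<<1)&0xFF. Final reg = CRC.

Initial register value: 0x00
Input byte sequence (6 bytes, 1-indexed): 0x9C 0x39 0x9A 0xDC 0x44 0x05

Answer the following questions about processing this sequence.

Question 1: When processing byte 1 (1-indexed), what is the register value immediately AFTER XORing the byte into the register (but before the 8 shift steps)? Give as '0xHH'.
Answer: 0x9C

Derivation:
Register before byte 1: 0x00
Byte 1: 0x9C
0x00 XOR 0x9C = 0x9C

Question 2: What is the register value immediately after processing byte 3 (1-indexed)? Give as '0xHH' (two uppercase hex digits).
Answer: 0xD8

Derivation:
After byte 1 (0x9C): reg=0xDD
After byte 2 (0x39): reg=0xB2
After byte 3 (0x9A): reg=0xD8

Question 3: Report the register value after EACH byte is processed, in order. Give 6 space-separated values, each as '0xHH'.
0xDD 0xB2 0xD8 0x1C 0x8F 0xBF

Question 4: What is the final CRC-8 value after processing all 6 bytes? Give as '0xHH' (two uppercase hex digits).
Answer: 0xBF

Derivation:
After byte 1 (0x9C): reg=0xDD
After byte 2 (0x39): reg=0xB2
After byte 3 (0x9A): reg=0xD8
After byte 4 (0xDC): reg=0x1C
After byte 5 (0x44): reg=0x8F
After byte 6 (0x05): reg=0xBF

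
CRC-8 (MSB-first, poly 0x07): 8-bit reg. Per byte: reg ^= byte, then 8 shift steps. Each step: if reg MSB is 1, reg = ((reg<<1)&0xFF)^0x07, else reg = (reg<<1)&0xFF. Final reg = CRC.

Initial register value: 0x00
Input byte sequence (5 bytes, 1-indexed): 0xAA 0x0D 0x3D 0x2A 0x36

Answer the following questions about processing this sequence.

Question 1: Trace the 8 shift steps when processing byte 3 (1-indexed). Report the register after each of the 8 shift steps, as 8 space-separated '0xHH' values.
Answer: 0x0F 0x1E 0x3C 0x78 0xF0 0xE7 0xC9 0x95

Derivation:
After byte 1 (0xAA): reg=0x5F
After byte 2 (0x0D): reg=0xB9
Register before byte 3: 0xB9
After XOR with byte 0x3D: 0x84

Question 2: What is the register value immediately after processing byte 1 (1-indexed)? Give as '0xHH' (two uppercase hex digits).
After byte 1 (0xAA): reg=0x5F

Answer: 0x5F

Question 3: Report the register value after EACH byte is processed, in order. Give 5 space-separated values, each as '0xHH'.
0x5F 0xB9 0x95 0x34 0x0E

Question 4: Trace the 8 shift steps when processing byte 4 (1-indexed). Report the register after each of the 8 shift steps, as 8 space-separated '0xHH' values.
Answer: 0x79 0xF2 0xE3 0xC1 0x85 0x0D 0x1A 0x34

Derivation:
After byte 1 (0xAA): reg=0x5F
After byte 2 (0x0D): reg=0xB9
After byte 3 (0x3D): reg=0x95
Register before byte 4: 0x95
After XOR with byte 0x2A: 0xBF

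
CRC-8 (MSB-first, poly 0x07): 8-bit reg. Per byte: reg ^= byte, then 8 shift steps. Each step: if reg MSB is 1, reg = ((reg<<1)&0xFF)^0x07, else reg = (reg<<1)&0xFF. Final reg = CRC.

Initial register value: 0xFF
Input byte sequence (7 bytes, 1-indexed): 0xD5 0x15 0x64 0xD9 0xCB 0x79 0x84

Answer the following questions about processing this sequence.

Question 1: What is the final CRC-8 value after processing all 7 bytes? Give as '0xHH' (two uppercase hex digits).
Answer: 0x42

Derivation:
After byte 1 (0xD5): reg=0xD6
After byte 2 (0x15): reg=0x47
After byte 3 (0x64): reg=0xE9
After byte 4 (0xD9): reg=0x90
After byte 5 (0xCB): reg=0x86
After byte 6 (0x79): reg=0xF3
After byte 7 (0x84): reg=0x42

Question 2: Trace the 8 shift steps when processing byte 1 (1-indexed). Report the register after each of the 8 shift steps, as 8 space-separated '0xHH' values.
Register before byte 1: 0xFF
After XOR with byte 0xD5: 0x2A

Answer: 0x54 0xA8 0x57 0xAE 0x5B 0xB6 0x6B 0xD6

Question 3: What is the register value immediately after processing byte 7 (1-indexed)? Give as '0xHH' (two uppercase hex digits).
After byte 1 (0xD5): reg=0xD6
After byte 2 (0x15): reg=0x47
After byte 3 (0x64): reg=0xE9
After byte 4 (0xD9): reg=0x90
After byte 5 (0xCB): reg=0x86
After byte 6 (0x79): reg=0xF3
After byte 7 (0x84): reg=0x42

Answer: 0x42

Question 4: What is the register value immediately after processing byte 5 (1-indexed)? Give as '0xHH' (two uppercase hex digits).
After byte 1 (0xD5): reg=0xD6
After byte 2 (0x15): reg=0x47
After byte 3 (0x64): reg=0xE9
After byte 4 (0xD9): reg=0x90
After byte 5 (0xCB): reg=0x86

Answer: 0x86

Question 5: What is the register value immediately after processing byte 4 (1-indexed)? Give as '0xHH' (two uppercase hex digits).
Answer: 0x90

Derivation:
After byte 1 (0xD5): reg=0xD6
After byte 2 (0x15): reg=0x47
After byte 3 (0x64): reg=0xE9
After byte 4 (0xD9): reg=0x90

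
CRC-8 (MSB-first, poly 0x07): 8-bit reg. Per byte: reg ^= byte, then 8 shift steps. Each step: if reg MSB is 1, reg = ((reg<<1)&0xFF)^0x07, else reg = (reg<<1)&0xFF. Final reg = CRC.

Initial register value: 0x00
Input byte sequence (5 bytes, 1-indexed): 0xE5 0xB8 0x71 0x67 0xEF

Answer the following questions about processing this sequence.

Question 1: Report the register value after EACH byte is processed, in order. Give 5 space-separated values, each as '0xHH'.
0xB5 0x23 0xB9 0x14 0xEF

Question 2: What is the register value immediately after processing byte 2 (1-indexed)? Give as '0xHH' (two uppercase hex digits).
Answer: 0x23

Derivation:
After byte 1 (0xE5): reg=0xB5
After byte 2 (0xB8): reg=0x23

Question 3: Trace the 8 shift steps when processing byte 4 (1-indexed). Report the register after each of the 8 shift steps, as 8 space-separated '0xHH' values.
After byte 1 (0xE5): reg=0xB5
After byte 2 (0xB8): reg=0x23
After byte 3 (0x71): reg=0xB9
Register before byte 4: 0xB9
After XOR with byte 0x67: 0xDE

Answer: 0xBB 0x71 0xE2 0xC3 0x81 0x05 0x0A 0x14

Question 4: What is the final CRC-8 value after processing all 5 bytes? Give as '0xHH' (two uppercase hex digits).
Answer: 0xEF

Derivation:
After byte 1 (0xE5): reg=0xB5
After byte 2 (0xB8): reg=0x23
After byte 3 (0x71): reg=0xB9
After byte 4 (0x67): reg=0x14
After byte 5 (0xEF): reg=0xEF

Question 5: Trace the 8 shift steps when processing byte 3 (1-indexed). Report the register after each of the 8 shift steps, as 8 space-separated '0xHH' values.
Answer: 0xA4 0x4F 0x9E 0x3B 0x76 0xEC 0xDF 0xB9

Derivation:
After byte 1 (0xE5): reg=0xB5
After byte 2 (0xB8): reg=0x23
Register before byte 3: 0x23
After XOR with byte 0x71: 0x52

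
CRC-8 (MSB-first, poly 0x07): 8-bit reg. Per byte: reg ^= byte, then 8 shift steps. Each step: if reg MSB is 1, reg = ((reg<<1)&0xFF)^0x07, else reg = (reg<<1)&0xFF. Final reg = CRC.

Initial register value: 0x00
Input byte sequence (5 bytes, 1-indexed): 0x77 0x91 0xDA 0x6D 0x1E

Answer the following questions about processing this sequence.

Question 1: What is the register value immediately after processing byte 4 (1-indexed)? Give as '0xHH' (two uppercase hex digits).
After byte 1 (0x77): reg=0x42
After byte 2 (0x91): reg=0x37
After byte 3 (0xDA): reg=0x8D
After byte 4 (0x6D): reg=0xAE

Answer: 0xAE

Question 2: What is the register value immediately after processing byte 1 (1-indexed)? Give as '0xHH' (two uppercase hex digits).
After byte 1 (0x77): reg=0x42

Answer: 0x42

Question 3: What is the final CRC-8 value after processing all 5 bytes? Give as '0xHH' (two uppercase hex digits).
After byte 1 (0x77): reg=0x42
After byte 2 (0x91): reg=0x37
After byte 3 (0xDA): reg=0x8D
After byte 4 (0x6D): reg=0xAE
After byte 5 (0x1E): reg=0x19

Answer: 0x19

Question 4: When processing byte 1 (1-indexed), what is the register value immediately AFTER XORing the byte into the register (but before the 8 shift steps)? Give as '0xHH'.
Register before byte 1: 0x00
Byte 1: 0x77
0x00 XOR 0x77 = 0x77

Answer: 0x77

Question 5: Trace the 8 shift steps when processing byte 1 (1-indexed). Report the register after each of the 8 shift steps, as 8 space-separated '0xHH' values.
Answer: 0xEE 0xDB 0xB1 0x65 0xCA 0x93 0x21 0x42

Derivation:
Register before byte 1: 0x00
After XOR with byte 0x77: 0x77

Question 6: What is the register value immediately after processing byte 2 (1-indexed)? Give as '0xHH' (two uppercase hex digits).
After byte 1 (0x77): reg=0x42
After byte 2 (0x91): reg=0x37

Answer: 0x37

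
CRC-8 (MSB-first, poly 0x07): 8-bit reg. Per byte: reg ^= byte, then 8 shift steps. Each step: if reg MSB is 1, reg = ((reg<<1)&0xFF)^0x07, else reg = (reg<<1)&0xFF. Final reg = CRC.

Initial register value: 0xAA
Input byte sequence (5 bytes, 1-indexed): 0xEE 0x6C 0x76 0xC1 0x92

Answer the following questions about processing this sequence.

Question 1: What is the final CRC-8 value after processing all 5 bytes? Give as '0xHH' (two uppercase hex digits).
After byte 1 (0xEE): reg=0xDB
After byte 2 (0x6C): reg=0x0C
After byte 3 (0x76): reg=0x61
After byte 4 (0xC1): reg=0x69
After byte 5 (0x92): reg=0xEF

Answer: 0xEF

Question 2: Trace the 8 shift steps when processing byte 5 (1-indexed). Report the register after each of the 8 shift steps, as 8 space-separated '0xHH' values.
After byte 1 (0xEE): reg=0xDB
After byte 2 (0x6C): reg=0x0C
After byte 3 (0x76): reg=0x61
After byte 4 (0xC1): reg=0x69
Register before byte 5: 0x69
After XOR with byte 0x92: 0xFB

Answer: 0xF1 0xE5 0xCD 0x9D 0x3D 0x7A 0xF4 0xEF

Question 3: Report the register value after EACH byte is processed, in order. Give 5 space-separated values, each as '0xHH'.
0xDB 0x0C 0x61 0x69 0xEF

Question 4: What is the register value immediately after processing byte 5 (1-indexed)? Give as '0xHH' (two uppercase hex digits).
After byte 1 (0xEE): reg=0xDB
After byte 2 (0x6C): reg=0x0C
After byte 3 (0x76): reg=0x61
After byte 4 (0xC1): reg=0x69
After byte 5 (0x92): reg=0xEF

Answer: 0xEF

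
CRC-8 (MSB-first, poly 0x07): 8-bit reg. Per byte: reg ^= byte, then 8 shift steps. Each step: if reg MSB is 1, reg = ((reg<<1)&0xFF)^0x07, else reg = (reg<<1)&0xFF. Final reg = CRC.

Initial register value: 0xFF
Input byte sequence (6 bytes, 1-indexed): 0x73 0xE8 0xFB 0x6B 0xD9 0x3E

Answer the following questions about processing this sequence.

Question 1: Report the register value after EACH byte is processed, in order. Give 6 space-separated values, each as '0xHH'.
0xAD 0xDC 0xF5 0xD3 0x36 0x38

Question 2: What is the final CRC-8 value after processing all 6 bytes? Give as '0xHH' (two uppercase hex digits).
Answer: 0x38

Derivation:
After byte 1 (0x73): reg=0xAD
After byte 2 (0xE8): reg=0xDC
After byte 3 (0xFB): reg=0xF5
After byte 4 (0x6B): reg=0xD3
After byte 5 (0xD9): reg=0x36
After byte 6 (0x3E): reg=0x38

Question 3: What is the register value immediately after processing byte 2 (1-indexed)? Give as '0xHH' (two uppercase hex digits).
Answer: 0xDC

Derivation:
After byte 1 (0x73): reg=0xAD
After byte 2 (0xE8): reg=0xDC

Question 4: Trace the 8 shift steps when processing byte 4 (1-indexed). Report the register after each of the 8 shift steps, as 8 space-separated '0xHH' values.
Answer: 0x3B 0x76 0xEC 0xDF 0xB9 0x75 0xEA 0xD3

Derivation:
After byte 1 (0x73): reg=0xAD
After byte 2 (0xE8): reg=0xDC
After byte 3 (0xFB): reg=0xF5
Register before byte 4: 0xF5
After XOR with byte 0x6B: 0x9E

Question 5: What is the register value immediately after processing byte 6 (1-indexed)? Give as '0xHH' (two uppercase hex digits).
After byte 1 (0x73): reg=0xAD
After byte 2 (0xE8): reg=0xDC
After byte 3 (0xFB): reg=0xF5
After byte 4 (0x6B): reg=0xD3
After byte 5 (0xD9): reg=0x36
After byte 6 (0x3E): reg=0x38

Answer: 0x38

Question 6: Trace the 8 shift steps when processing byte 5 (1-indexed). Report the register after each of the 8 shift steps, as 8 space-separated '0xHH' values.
Answer: 0x14 0x28 0x50 0xA0 0x47 0x8E 0x1B 0x36

Derivation:
After byte 1 (0x73): reg=0xAD
After byte 2 (0xE8): reg=0xDC
After byte 3 (0xFB): reg=0xF5
After byte 4 (0x6B): reg=0xD3
Register before byte 5: 0xD3
After XOR with byte 0xD9: 0x0A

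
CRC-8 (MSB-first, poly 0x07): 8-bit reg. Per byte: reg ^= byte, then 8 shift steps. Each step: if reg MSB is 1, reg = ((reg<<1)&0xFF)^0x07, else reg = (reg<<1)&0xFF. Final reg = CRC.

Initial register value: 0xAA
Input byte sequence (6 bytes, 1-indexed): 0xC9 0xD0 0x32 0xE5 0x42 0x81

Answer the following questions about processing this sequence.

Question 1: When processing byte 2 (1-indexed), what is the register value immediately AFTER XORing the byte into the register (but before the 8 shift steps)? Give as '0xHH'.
Register before byte 2: 0x2E
Byte 2: 0xD0
0x2E XOR 0xD0 = 0xFE

Answer: 0xFE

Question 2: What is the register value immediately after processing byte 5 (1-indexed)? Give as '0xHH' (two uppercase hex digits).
Answer: 0x3B

Derivation:
After byte 1 (0xC9): reg=0x2E
After byte 2 (0xD0): reg=0xF4
After byte 3 (0x32): reg=0x5C
After byte 4 (0xE5): reg=0x26
After byte 5 (0x42): reg=0x3B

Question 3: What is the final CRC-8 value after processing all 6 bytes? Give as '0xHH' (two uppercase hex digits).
After byte 1 (0xC9): reg=0x2E
After byte 2 (0xD0): reg=0xF4
After byte 3 (0x32): reg=0x5C
After byte 4 (0xE5): reg=0x26
After byte 5 (0x42): reg=0x3B
After byte 6 (0x81): reg=0x2F

Answer: 0x2F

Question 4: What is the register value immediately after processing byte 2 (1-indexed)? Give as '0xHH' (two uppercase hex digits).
Answer: 0xF4

Derivation:
After byte 1 (0xC9): reg=0x2E
After byte 2 (0xD0): reg=0xF4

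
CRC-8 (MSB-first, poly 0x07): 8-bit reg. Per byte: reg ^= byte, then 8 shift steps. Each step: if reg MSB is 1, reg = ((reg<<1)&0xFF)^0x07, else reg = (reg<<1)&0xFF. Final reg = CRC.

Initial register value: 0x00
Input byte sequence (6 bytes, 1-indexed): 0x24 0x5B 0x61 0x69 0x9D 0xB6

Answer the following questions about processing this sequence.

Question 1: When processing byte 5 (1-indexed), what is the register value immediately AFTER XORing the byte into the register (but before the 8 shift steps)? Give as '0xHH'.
Register before byte 5: 0xA6
Byte 5: 0x9D
0xA6 XOR 0x9D = 0x3B

Answer: 0x3B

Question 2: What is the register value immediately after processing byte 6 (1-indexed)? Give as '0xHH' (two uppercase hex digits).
After byte 1 (0x24): reg=0xFC
After byte 2 (0x5B): reg=0x7C
After byte 3 (0x61): reg=0x53
After byte 4 (0x69): reg=0xA6
After byte 5 (0x9D): reg=0xA1
After byte 6 (0xB6): reg=0x65

Answer: 0x65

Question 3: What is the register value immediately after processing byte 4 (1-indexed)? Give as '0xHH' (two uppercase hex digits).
Answer: 0xA6

Derivation:
After byte 1 (0x24): reg=0xFC
After byte 2 (0x5B): reg=0x7C
After byte 3 (0x61): reg=0x53
After byte 4 (0x69): reg=0xA6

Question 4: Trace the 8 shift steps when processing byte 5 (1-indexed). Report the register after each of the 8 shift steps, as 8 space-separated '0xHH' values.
Answer: 0x76 0xEC 0xDF 0xB9 0x75 0xEA 0xD3 0xA1

Derivation:
After byte 1 (0x24): reg=0xFC
After byte 2 (0x5B): reg=0x7C
After byte 3 (0x61): reg=0x53
After byte 4 (0x69): reg=0xA6
Register before byte 5: 0xA6
After XOR with byte 0x9D: 0x3B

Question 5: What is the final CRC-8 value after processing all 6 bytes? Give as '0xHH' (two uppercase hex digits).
After byte 1 (0x24): reg=0xFC
After byte 2 (0x5B): reg=0x7C
After byte 3 (0x61): reg=0x53
After byte 4 (0x69): reg=0xA6
After byte 5 (0x9D): reg=0xA1
After byte 6 (0xB6): reg=0x65

Answer: 0x65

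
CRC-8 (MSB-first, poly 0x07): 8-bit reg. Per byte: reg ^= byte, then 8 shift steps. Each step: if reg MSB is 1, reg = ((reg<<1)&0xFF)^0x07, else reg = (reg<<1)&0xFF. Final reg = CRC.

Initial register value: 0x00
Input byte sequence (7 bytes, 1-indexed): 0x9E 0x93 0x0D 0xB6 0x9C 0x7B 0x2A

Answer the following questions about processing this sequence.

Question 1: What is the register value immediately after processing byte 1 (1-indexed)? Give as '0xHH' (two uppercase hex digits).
Answer: 0xD3

Derivation:
After byte 1 (0x9E): reg=0xD3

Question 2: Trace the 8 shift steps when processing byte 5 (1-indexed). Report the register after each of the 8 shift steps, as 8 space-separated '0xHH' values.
Answer: 0xF7 0xE9 0xD5 0xAD 0x5D 0xBA 0x73 0xE6

Derivation:
After byte 1 (0x9E): reg=0xD3
After byte 2 (0x93): reg=0xC7
After byte 3 (0x0D): reg=0x78
After byte 4 (0xB6): reg=0x64
Register before byte 5: 0x64
After XOR with byte 0x9C: 0xF8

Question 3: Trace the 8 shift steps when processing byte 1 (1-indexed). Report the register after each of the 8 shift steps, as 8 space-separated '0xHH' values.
Answer: 0x3B 0x76 0xEC 0xDF 0xB9 0x75 0xEA 0xD3

Derivation:
Register before byte 1: 0x00
After XOR with byte 0x9E: 0x9E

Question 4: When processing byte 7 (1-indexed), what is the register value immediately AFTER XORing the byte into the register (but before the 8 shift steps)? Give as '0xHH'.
Answer: 0xF0

Derivation:
Register before byte 7: 0xDA
Byte 7: 0x2A
0xDA XOR 0x2A = 0xF0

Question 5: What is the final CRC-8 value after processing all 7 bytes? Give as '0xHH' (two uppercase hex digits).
After byte 1 (0x9E): reg=0xD3
After byte 2 (0x93): reg=0xC7
After byte 3 (0x0D): reg=0x78
After byte 4 (0xB6): reg=0x64
After byte 5 (0x9C): reg=0xE6
After byte 6 (0x7B): reg=0xDA
After byte 7 (0x2A): reg=0xDE

Answer: 0xDE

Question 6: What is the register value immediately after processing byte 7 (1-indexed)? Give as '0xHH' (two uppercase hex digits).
Answer: 0xDE

Derivation:
After byte 1 (0x9E): reg=0xD3
After byte 2 (0x93): reg=0xC7
After byte 3 (0x0D): reg=0x78
After byte 4 (0xB6): reg=0x64
After byte 5 (0x9C): reg=0xE6
After byte 6 (0x7B): reg=0xDA
After byte 7 (0x2A): reg=0xDE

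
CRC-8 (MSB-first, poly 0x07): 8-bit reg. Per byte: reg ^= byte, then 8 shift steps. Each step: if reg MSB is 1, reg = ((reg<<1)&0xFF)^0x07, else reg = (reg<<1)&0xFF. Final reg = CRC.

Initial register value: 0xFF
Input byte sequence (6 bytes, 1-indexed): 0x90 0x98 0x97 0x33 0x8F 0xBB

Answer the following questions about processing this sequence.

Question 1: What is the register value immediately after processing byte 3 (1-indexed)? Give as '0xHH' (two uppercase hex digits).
Answer: 0x27

Derivation:
After byte 1 (0x90): reg=0x0A
After byte 2 (0x98): reg=0xF7
After byte 3 (0x97): reg=0x27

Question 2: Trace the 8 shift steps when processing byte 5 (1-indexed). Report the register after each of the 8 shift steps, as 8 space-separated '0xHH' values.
After byte 1 (0x90): reg=0x0A
After byte 2 (0x98): reg=0xF7
After byte 3 (0x97): reg=0x27
After byte 4 (0x33): reg=0x6C
Register before byte 5: 0x6C
After XOR with byte 0x8F: 0xE3

Answer: 0xC1 0x85 0x0D 0x1A 0x34 0x68 0xD0 0xA7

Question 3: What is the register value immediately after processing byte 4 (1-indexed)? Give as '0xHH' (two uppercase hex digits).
After byte 1 (0x90): reg=0x0A
After byte 2 (0x98): reg=0xF7
After byte 3 (0x97): reg=0x27
After byte 4 (0x33): reg=0x6C

Answer: 0x6C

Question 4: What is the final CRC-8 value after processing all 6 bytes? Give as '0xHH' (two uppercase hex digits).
After byte 1 (0x90): reg=0x0A
After byte 2 (0x98): reg=0xF7
After byte 3 (0x97): reg=0x27
After byte 4 (0x33): reg=0x6C
After byte 5 (0x8F): reg=0xA7
After byte 6 (0xBB): reg=0x54

Answer: 0x54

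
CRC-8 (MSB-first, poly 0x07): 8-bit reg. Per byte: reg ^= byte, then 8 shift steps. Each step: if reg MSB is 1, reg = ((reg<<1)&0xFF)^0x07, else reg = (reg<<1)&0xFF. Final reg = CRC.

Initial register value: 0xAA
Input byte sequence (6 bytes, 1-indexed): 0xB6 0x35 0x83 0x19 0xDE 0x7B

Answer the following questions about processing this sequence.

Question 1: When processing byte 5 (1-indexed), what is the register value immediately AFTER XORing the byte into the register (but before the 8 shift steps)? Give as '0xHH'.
Answer: 0xB6

Derivation:
Register before byte 5: 0x68
Byte 5: 0xDE
0x68 XOR 0xDE = 0xB6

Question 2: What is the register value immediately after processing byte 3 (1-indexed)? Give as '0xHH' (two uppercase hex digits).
Answer: 0x60

Derivation:
After byte 1 (0xB6): reg=0x54
After byte 2 (0x35): reg=0x20
After byte 3 (0x83): reg=0x60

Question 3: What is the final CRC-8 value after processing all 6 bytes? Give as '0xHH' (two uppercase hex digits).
After byte 1 (0xB6): reg=0x54
After byte 2 (0x35): reg=0x20
After byte 3 (0x83): reg=0x60
After byte 4 (0x19): reg=0x68
After byte 5 (0xDE): reg=0x0B
After byte 6 (0x7B): reg=0x57

Answer: 0x57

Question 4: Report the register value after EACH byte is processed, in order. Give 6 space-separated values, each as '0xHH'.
0x54 0x20 0x60 0x68 0x0B 0x57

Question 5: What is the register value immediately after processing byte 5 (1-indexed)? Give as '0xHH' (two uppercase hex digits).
After byte 1 (0xB6): reg=0x54
After byte 2 (0x35): reg=0x20
After byte 3 (0x83): reg=0x60
After byte 4 (0x19): reg=0x68
After byte 5 (0xDE): reg=0x0B

Answer: 0x0B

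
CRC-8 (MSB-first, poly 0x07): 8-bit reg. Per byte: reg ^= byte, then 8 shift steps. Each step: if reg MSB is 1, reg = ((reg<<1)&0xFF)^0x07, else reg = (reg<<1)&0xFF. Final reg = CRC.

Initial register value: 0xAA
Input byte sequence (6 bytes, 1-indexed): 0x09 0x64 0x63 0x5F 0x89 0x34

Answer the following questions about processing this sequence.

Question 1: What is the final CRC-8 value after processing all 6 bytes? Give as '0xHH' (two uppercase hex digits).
After byte 1 (0x09): reg=0x60
After byte 2 (0x64): reg=0x1C
After byte 3 (0x63): reg=0x7A
After byte 4 (0x5F): reg=0xFB
After byte 5 (0x89): reg=0x59
After byte 6 (0x34): reg=0x04

Answer: 0x04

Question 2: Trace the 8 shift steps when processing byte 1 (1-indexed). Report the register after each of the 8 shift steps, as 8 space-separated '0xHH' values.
Register before byte 1: 0xAA
After XOR with byte 0x09: 0xA3

Answer: 0x41 0x82 0x03 0x06 0x0C 0x18 0x30 0x60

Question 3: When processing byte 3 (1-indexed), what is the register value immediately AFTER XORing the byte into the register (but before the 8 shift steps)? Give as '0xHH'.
Register before byte 3: 0x1C
Byte 3: 0x63
0x1C XOR 0x63 = 0x7F

Answer: 0x7F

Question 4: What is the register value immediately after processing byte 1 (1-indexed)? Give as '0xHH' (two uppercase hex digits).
Answer: 0x60

Derivation:
After byte 1 (0x09): reg=0x60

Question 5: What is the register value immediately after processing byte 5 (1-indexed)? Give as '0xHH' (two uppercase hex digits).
Answer: 0x59

Derivation:
After byte 1 (0x09): reg=0x60
After byte 2 (0x64): reg=0x1C
After byte 3 (0x63): reg=0x7A
After byte 4 (0x5F): reg=0xFB
After byte 5 (0x89): reg=0x59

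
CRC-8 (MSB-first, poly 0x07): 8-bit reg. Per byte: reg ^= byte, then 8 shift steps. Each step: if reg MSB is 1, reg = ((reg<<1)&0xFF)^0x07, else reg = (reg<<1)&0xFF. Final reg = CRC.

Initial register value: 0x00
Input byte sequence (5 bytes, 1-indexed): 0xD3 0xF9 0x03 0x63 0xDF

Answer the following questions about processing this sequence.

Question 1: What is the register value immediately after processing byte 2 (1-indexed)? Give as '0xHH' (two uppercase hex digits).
Answer: 0x64

Derivation:
After byte 1 (0xD3): reg=0x37
After byte 2 (0xF9): reg=0x64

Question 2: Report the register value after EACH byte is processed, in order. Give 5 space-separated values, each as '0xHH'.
0x37 0x64 0x32 0xB0 0x0A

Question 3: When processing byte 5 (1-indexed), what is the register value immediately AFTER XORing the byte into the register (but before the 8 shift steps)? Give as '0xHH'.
Register before byte 5: 0xB0
Byte 5: 0xDF
0xB0 XOR 0xDF = 0x6F

Answer: 0x6F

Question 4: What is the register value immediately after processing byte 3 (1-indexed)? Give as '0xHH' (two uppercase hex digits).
After byte 1 (0xD3): reg=0x37
After byte 2 (0xF9): reg=0x64
After byte 3 (0x03): reg=0x32

Answer: 0x32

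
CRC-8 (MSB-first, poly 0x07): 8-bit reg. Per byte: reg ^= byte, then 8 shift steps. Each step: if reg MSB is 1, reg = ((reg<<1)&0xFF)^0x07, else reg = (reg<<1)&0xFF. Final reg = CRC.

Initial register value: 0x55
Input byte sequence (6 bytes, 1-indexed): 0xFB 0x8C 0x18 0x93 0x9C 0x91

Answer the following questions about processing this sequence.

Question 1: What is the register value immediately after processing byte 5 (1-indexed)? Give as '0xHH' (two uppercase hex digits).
Answer: 0x88

Derivation:
After byte 1 (0xFB): reg=0x43
After byte 2 (0x8C): reg=0x63
After byte 3 (0x18): reg=0x66
After byte 4 (0x93): reg=0xC5
After byte 5 (0x9C): reg=0x88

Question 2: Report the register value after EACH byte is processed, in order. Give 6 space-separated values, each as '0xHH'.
0x43 0x63 0x66 0xC5 0x88 0x4F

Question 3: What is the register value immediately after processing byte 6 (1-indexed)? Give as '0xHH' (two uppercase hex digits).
After byte 1 (0xFB): reg=0x43
After byte 2 (0x8C): reg=0x63
After byte 3 (0x18): reg=0x66
After byte 4 (0x93): reg=0xC5
After byte 5 (0x9C): reg=0x88
After byte 6 (0x91): reg=0x4F

Answer: 0x4F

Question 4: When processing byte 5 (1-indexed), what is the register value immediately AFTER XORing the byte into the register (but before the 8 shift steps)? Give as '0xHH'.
Answer: 0x59

Derivation:
Register before byte 5: 0xC5
Byte 5: 0x9C
0xC5 XOR 0x9C = 0x59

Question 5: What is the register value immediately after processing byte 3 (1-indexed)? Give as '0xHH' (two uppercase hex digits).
Answer: 0x66

Derivation:
After byte 1 (0xFB): reg=0x43
After byte 2 (0x8C): reg=0x63
After byte 3 (0x18): reg=0x66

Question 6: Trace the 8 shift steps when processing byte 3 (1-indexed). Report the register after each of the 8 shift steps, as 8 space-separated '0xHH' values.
After byte 1 (0xFB): reg=0x43
After byte 2 (0x8C): reg=0x63
Register before byte 3: 0x63
After XOR with byte 0x18: 0x7B

Answer: 0xF6 0xEB 0xD1 0xA5 0x4D 0x9A 0x33 0x66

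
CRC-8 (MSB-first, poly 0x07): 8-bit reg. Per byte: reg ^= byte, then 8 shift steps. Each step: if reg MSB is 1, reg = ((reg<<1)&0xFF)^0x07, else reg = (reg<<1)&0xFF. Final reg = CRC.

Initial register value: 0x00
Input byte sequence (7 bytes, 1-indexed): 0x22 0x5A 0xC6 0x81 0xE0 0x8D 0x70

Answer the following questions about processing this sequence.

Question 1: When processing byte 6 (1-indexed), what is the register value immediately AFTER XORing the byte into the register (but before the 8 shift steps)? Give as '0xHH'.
Register before byte 6: 0x3D
Byte 6: 0x8D
0x3D XOR 0x8D = 0xB0

Answer: 0xB0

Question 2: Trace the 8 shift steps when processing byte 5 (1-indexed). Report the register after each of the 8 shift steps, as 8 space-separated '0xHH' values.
After byte 1 (0x22): reg=0xEE
After byte 2 (0x5A): reg=0x05
After byte 3 (0xC6): reg=0x47
After byte 4 (0x81): reg=0x5C
Register before byte 5: 0x5C
After XOR with byte 0xE0: 0xBC

Answer: 0x7F 0xFE 0xFB 0xF1 0xE5 0xCD 0x9D 0x3D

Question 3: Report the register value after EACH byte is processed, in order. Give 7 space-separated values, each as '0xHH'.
0xEE 0x05 0x47 0x5C 0x3D 0x19 0x18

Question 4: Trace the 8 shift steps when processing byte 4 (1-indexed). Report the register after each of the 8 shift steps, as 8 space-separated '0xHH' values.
After byte 1 (0x22): reg=0xEE
After byte 2 (0x5A): reg=0x05
After byte 3 (0xC6): reg=0x47
Register before byte 4: 0x47
After XOR with byte 0x81: 0xC6

Answer: 0x8B 0x11 0x22 0x44 0x88 0x17 0x2E 0x5C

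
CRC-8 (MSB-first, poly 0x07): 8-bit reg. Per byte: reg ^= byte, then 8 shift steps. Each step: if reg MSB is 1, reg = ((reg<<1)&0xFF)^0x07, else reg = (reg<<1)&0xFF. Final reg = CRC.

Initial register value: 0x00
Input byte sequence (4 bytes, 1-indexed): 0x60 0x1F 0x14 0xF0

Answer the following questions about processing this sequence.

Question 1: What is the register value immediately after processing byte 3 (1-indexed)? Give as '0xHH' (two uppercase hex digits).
After byte 1 (0x60): reg=0x27
After byte 2 (0x1F): reg=0xA8
After byte 3 (0x14): reg=0x3D

Answer: 0x3D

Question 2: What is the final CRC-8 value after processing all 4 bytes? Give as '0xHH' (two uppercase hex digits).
After byte 1 (0x60): reg=0x27
After byte 2 (0x1F): reg=0xA8
After byte 3 (0x14): reg=0x3D
After byte 4 (0xF0): reg=0x6D

Answer: 0x6D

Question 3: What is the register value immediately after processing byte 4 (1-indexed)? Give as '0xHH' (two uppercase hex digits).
After byte 1 (0x60): reg=0x27
After byte 2 (0x1F): reg=0xA8
After byte 3 (0x14): reg=0x3D
After byte 4 (0xF0): reg=0x6D

Answer: 0x6D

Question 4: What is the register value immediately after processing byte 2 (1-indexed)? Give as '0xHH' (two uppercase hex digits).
After byte 1 (0x60): reg=0x27
After byte 2 (0x1F): reg=0xA8

Answer: 0xA8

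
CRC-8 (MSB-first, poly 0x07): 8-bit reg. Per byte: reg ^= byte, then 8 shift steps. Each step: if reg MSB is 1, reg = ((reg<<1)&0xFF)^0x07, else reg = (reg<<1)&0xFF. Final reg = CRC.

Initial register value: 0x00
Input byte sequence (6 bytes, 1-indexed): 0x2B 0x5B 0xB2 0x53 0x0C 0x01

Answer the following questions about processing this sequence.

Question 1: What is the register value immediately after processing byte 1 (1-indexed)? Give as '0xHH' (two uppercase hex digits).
After byte 1 (0x2B): reg=0xD1

Answer: 0xD1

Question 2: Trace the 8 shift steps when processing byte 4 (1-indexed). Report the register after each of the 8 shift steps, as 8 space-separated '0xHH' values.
Answer: 0xE0 0xC7 0x89 0x15 0x2A 0x54 0xA8 0x57

Derivation:
After byte 1 (0x2B): reg=0xD1
After byte 2 (0x5B): reg=0xBF
After byte 3 (0xB2): reg=0x23
Register before byte 4: 0x23
After XOR with byte 0x53: 0x70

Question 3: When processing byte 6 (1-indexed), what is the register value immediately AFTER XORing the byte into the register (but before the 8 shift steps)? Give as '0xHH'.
Register before byte 6: 0x86
Byte 6: 0x01
0x86 XOR 0x01 = 0x87

Answer: 0x87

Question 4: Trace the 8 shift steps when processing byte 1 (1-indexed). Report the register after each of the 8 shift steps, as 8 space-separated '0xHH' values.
Answer: 0x56 0xAC 0x5F 0xBE 0x7B 0xF6 0xEB 0xD1

Derivation:
Register before byte 1: 0x00
After XOR with byte 0x2B: 0x2B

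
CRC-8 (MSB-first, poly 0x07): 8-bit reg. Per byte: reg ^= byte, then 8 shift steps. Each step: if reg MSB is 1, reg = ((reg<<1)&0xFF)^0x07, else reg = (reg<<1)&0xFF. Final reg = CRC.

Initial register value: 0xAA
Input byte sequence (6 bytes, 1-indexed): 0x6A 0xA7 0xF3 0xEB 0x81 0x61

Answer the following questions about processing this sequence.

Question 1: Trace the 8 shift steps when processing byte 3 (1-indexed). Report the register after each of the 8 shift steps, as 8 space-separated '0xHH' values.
Answer: 0xC4 0x8F 0x19 0x32 0x64 0xC8 0x97 0x29

Derivation:
After byte 1 (0x6A): reg=0x4E
After byte 2 (0xA7): reg=0x91
Register before byte 3: 0x91
After XOR with byte 0xF3: 0x62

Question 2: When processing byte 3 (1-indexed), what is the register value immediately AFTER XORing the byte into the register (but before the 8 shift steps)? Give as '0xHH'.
Register before byte 3: 0x91
Byte 3: 0xF3
0x91 XOR 0xF3 = 0x62

Answer: 0x62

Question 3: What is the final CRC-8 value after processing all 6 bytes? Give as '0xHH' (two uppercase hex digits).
Answer: 0xD8

Derivation:
After byte 1 (0x6A): reg=0x4E
After byte 2 (0xA7): reg=0x91
After byte 3 (0xF3): reg=0x29
After byte 4 (0xEB): reg=0x40
After byte 5 (0x81): reg=0x49
After byte 6 (0x61): reg=0xD8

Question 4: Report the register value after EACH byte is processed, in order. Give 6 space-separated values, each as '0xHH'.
0x4E 0x91 0x29 0x40 0x49 0xD8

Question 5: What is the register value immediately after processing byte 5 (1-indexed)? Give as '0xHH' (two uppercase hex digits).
After byte 1 (0x6A): reg=0x4E
After byte 2 (0xA7): reg=0x91
After byte 3 (0xF3): reg=0x29
After byte 4 (0xEB): reg=0x40
After byte 5 (0x81): reg=0x49

Answer: 0x49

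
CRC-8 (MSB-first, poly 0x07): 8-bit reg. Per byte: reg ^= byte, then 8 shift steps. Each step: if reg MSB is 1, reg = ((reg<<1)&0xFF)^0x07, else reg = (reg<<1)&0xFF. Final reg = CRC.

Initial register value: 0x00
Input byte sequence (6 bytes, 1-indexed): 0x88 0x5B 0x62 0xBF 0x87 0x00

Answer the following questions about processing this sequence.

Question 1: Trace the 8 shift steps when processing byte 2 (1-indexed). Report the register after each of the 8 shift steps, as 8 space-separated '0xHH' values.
After byte 1 (0x88): reg=0xB1
Register before byte 2: 0xB1
After XOR with byte 0x5B: 0xEA

Answer: 0xD3 0xA1 0x45 0x8A 0x13 0x26 0x4C 0x98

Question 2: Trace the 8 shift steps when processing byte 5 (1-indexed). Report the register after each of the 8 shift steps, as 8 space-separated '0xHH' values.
After byte 1 (0x88): reg=0xB1
After byte 2 (0x5B): reg=0x98
After byte 3 (0x62): reg=0xE8
After byte 4 (0xBF): reg=0xA2
Register before byte 5: 0xA2
After XOR with byte 0x87: 0x25

Answer: 0x4A 0x94 0x2F 0x5E 0xBC 0x7F 0xFE 0xFB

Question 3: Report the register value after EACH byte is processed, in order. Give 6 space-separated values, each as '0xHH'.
0xB1 0x98 0xE8 0xA2 0xFB 0xEF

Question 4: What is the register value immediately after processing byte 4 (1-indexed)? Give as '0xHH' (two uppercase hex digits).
After byte 1 (0x88): reg=0xB1
After byte 2 (0x5B): reg=0x98
After byte 3 (0x62): reg=0xE8
After byte 4 (0xBF): reg=0xA2

Answer: 0xA2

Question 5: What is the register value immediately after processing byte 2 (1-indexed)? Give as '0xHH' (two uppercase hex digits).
Answer: 0x98

Derivation:
After byte 1 (0x88): reg=0xB1
After byte 2 (0x5B): reg=0x98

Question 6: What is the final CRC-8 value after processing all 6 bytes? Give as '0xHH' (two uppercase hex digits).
Answer: 0xEF

Derivation:
After byte 1 (0x88): reg=0xB1
After byte 2 (0x5B): reg=0x98
After byte 3 (0x62): reg=0xE8
After byte 4 (0xBF): reg=0xA2
After byte 5 (0x87): reg=0xFB
After byte 6 (0x00): reg=0xEF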